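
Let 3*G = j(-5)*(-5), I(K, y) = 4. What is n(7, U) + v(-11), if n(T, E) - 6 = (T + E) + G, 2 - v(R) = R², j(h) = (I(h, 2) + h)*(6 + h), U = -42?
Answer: -439/3 ≈ -146.33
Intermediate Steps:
j(h) = (4 + h)*(6 + h)
v(R) = 2 - R²
G = 5/3 (G = ((24 + (-5)² + 10*(-5))*(-5))/3 = ((24 + 25 - 50)*(-5))/3 = (-1*(-5))/3 = (⅓)*5 = 5/3 ≈ 1.6667)
n(T, E) = 23/3 + E + T (n(T, E) = 6 + ((T + E) + 5/3) = 6 + ((E + T) + 5/3) = 6 + (5/3 + E + T) = 23/3 + E + T)
n(7, U) + v(-11) = (23/3 - 42 + 7) + (2 - 1*(-11)²) = -82/3 + (2 - 1*121) = -82/3 + (2 - 121) = -82/3 - 119 = -439/3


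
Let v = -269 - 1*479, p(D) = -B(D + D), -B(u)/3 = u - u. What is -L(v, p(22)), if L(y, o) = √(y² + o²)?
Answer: -748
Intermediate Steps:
B(u) = 0 (B(u) = -3*(u - u) = -3*0 = 0)
p(D) = 0 (p(D) = -1*0 = 0)
v = -748 (v = -269 - 479 = -748)
L(y, o) = √(o² + y²)
-L(v, p(22)) = -√(0² + (-748)²) = -√(0 + 559504) = -√559504 = -1*748 = -748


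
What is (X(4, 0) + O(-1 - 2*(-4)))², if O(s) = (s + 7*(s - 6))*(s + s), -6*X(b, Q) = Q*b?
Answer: 38416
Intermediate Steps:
X(b, Q) = -Q*b/6
O(s) = 2*s*(-42 + 8*s) (O(s) = (s + 7*(-6 + s))*(2*s) = (s + (-42 + 7*s))*(2*s) = (-42 + 8*s)*(2*s) = 2*s*(-42 + 8*s))
(X(4, 0) + O(-1 - 2*(-4)))² = (-⅙*0*4 + 4*(-1 - 2*(-4))*(-21 + 4*(-1 - 2*(-4))))² = (0 + 4*(-1 + 8)*(-21 + 4*(-1 + 8)))² = (0 + 4*7*(-21 + 4*7))² = (0 + 4*7*(-21 + 28))² = (0 + 4*7*7)² = (0 + 196)² = 196² = 38416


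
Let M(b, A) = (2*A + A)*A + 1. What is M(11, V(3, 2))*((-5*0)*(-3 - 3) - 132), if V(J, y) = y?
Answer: -1716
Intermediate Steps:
M(b, A) = 1 + 3*A**2 (M(b, A) = (3*A)*A + 1 = 3*A**2 + 1 = 1 + 3*A**2)
M(11, V(3, 2))*((-5*0)*(-3 - 3) - 132) = (1 + 3*2**2)*((-5*0)*(-3 - 3) - 132) = (1 + 3*4)*(0*(-6) - 132) = (1 + 12)*(0 - 132) = 13*(-132) = -1716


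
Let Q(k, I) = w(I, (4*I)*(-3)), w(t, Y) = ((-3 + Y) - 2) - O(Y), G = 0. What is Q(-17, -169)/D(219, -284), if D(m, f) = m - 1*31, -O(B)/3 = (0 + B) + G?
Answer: 8107/188 ≈ 43.122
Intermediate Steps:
O(B) = -3*B (O(B) = -3*((0 + B) + 0) = -3*(B + 0) = -3*B)
w(t, Y) = -5 + 4*Y (w(t, Y) = ((-3 + Y) - 2) - (-3)*Y = (-5 + Y) + 3*Y = -5 + 4*Y)
Q(k, I) = -5 - 48*I (Q(k, I) = -5 + 4*((4*I)*(-3)) = -5 + 4*(-12*I) = -5 - 48*I)
D(m, f) = -31 + m (D(m, f) = m - 31 = -31 + m)
Q(-17, -169)/D(219, -284) = (-5 - 48*(-169))/(-31 + 219) = (-5 + 8112)/188 = 8107*(1/188) = 8107/188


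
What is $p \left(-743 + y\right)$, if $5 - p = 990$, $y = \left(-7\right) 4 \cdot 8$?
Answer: $952495$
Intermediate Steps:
$y = -224$ ($y = \left(-28\right) 8 = -224$)
$p = -985$ ($p = 5 - 990 = -985$)
$p \left(-743 + y\right) = - 985 \left(-743 - 224\right) = \left(-985\right) \left(-967\right) = 952495$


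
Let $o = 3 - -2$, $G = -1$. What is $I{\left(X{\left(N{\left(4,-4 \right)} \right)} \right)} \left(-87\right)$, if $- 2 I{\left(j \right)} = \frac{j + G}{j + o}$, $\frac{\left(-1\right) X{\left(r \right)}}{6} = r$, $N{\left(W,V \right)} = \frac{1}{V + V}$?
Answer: $- \frac{87}{46} \approx -1.8913$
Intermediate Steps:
$N{\left(W,V \right)} = \frac{1}{2 V}$
$o = 5$ ($o = 3 + 2 = 5$)
$X{\left(r \right)} = - 6 r$
$I{\left(j \right)} = - \frac{-1 + j}{2 \left(5 + j\right)}$ ($I{\left(j \right)} = - \frac{\left(j - 1\right) \frac{1}{j + 5}}{2} = - \frac{\left(-1 + j\right) \frac{1}{5 + j}}{2} = - \frac{\frac{1}{5 + j} \left(-1 + j\right)}{2} = - \frac{-1 + j}{2 \left(5 + j\right)}$)
$I{\left(X{\left(N{\left(4,-4 \right)} \right)} \right)} \left(-87\right) = \frac{1 - - 6 \frac{1}{2 \left(-4\right)}}{2 \left(5 - 6 \frac{1}{2 \left(-4\right)}\right)} \left(-87\right) = \frac{1 - - 6 \cdot \frac{1}{2} \left(- \frac{1}{4}\right)}{2 \left(5 - 6 \cdot \frac{1}{2} \left(- \frac{1}{4}\right)\right)} \left(-87\right) = \frac{1 - \left(-6\right) \left(- \frac{1}{8}\right)}{2 \left(5 - - \frac{3}{4}\right)} \left(-87\right) = \frac{1 - \frac{3}{4}}{2 \left(5 + \frac{3}{4}\right)} \left(-87\right) = \frac{1 - \frac{3}{4}}{2 \cdot \frac{23}{4}} \left(-87\right) = \frac{1}{2} \cdot \frac{4}{23} \cdot \frac{1}{4} \left(-87\right) = \frac{1}{46} \left(-87\right) = - \frac{87}{46}$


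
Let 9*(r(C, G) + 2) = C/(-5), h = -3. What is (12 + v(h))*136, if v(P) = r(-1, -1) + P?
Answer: 42976/45 ≈ 955.02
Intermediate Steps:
r(C, G) = -2 - C/45 (r(C, G) = -2 + (C/(-5))/9 = -2 + (C*(-⅕))/9 = -2 + (-C/5)/9 = -2 - C/45)
v(P) = -89/45 + P (v(P) = (-2 - 1/45*(-1)) + P = (-2 + 1/45) + P = -89/45 + P)
(12 + v(h))*136 = (12 + (-89/45 - 3))*136 = (12 - 224/45)*136 = (316/45)*136 = 42976/45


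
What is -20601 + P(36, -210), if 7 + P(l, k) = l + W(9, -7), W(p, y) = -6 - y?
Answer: -20571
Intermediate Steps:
P(l, k) = -6 + l (P(l, k) = -7 + (l + (-6 - 1*(-7))) = -7 + (l + (-6 + 7)) = -7 + (l + 1) = -7 + (1 + l) = -6 + l)
-20601 + P(36, -210) = -20601 + (-6 + 36) = -20601 + 30 = -20571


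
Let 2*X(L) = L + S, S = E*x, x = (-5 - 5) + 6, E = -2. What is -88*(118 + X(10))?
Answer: -11176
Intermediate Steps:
x = -4 (x = -10 + 6 = -4)
S = 8 (S = -2*(-4) = 8)
X(L) = 4 + L/2 (X(L) = (L + 8)/2 = (8 + L)/2 = 4 + L/2)
-88*(118 + X(10)) = -88*(118 + (4 + (½)*10)) = -88*(118 + (4 + 5)) = -88*(118 + 9) = -88*127 = -11176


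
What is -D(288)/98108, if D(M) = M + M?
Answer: -144/24527 ≈ -0.0058711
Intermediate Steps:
D(M) = 2*M
-D(288)/98108 = -2*288/98108 = -576/98108 = -1*144/24527 = -144/24527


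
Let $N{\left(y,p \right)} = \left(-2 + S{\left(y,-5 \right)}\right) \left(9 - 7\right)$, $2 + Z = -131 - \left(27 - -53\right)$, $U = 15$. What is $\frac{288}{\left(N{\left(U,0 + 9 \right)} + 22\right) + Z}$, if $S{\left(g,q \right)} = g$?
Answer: $- \frac{96}{55} \approx -1.7455$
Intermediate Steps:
$Z = -213$ ($Z = -2 - \left(158 + 53\right) = -2 - 211 = -213$)
$N{\left(y,p \right)} = -4 + 2 y$ ($N{\left(y,p \right)} = \left(-2 + y\right) \left(9 - 7\right) = \left(-2 + y\right) 2 = -4 + 2 y$)
$\frac{288}{\left(N{\left(U,0 + 9 \right)} + 22\right) + Z} = \frac{288}{\left(\left(-4 + 2 \cdot 15\right) + 22\right) - 213} = \frac{288}{\left(\left(-4 + 30\right) + 22\right) - 213} = \frac{288}{\left(26 + 22\right) - 213} = \frac{288}{48 - 213} = \frac{288}{-165} = 288 \left(- \frac{1}{165}\right) = - \frac{96}{55}$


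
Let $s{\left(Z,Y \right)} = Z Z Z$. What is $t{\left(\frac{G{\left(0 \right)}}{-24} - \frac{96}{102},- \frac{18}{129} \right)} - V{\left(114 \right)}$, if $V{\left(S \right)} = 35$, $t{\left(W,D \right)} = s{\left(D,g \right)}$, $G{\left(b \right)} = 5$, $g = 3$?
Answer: $- \frac{2782961}{79507} \approx -35.003$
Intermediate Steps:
$s{\left(Z,Y \right)} = Z^{3}$ ($s{\left(Z,Y \right)} = Z^{2} Z = Z^{3}$)
$t{\left(W,D \right)} = D^{3}$
$t{\left(\frac{G{\left(0 \right)}}{-24} - \frac{96}{102},- \frac{18}{129} \right)} - V{\left(114 \right)} = \left(- \frac{18}{129}\right)^{3} - 35 = \left(\left(-18\right) \frac{1}{129}\right)^{3} - 35 = \left(- \frac{6}{43}\right)^{3} - 35 = - \frac{216}{79507} - 35 = - \frac{2782961}{79507}$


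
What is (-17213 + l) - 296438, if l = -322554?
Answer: -636205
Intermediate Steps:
(-17213 + l) - 296438 = (-17213 - 322554) - 296438 = -339767 - 296438 = -636205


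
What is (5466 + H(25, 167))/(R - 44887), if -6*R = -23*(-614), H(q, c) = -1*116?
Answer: -8025/70861 ≈ -0.11325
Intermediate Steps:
H(q, c) = -116
R = -7061/3 (R = -(-23)*(-614)/6 = -1/6*14122 = -7061/3 ≈ -2353.7)
(5466 + H(25, 167))/(R - 44887) = (5466 - 116)/(-7061/3 - 44887) = 5350/(-141722/3) = 5350*(-3/141722) = -8025/70861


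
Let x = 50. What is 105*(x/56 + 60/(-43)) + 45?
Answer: -1335/172 ≈ -7.7616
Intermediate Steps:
105*(x/56 + 60/(-43)) + 45 = 105*(50/56 + 60/(-43)) + 45 = 105*(50*(1/56) + 60*(-1/43)) + 45 = 105*(25/28 - 60/43) + 45 = 105*(-605/1204) + 45 = -9075/172 + 45 = -1335/172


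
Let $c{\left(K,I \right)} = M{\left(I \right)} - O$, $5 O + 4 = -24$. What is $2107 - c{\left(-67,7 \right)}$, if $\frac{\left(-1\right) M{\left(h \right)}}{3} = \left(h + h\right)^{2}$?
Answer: $\frac{13447}{5} \approx 2689.4$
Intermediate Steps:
$M{\left(h \right)} = - 12 h^{2}$ ($M{\left(h \right)} = - 3 \left(h + h\right)^{2} = - 3 \left(2 h\right)^{2} = - 3 \cdot 4 h^{2} = - 12 h^{2}$)
$O = - \frac{28}{5}$ ($O = - \frac{4}{5} + \frac{1}{5} \left(-24\right) = - \frac{4}{5} - \frac{24}{5} = - \frac{28}{5} \approx -5.6$)
$c{\left(K,I \right)} = \frac{28}{5} - 12 I^{2}$ ($c{\left(K,I \right)} = - 12 I^{2} - - \frac{28}{5} = - 12 I^{2} + \frac{28}{5} = \frac{28}{5} - 12 I^{2}$)
$2107 - c{\left(-67,7 \right)} = 2107 - \left(\frac{28}{5} - 12 \cdot 7^{2}\right) = 2107 - \left(\frac{28}{5} - 588\right) = 2107 - - \frac{2912}{5} = 2107 + \frac{2912}{5} = \frac{13447}{5}$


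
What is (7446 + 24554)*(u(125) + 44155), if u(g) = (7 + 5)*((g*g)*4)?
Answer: 25412960000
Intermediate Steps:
u(g) = 48*g² (u(g) = 12*(g²*4) = 12*(4*g²) = 48*g²)
(7446 + 24554)*(u(125) + 44155) = (7446 + 24554)*(48*125² + 44155) = 32000*(48*15625 + 44155) = 32000*(750000 + 44155) = 32000*794155 = 25412960000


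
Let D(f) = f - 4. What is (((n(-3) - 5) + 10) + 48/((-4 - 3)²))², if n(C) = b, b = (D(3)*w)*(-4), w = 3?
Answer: 776161/2401 ≈ 323.27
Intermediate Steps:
D(f) = -4 + f
b = 12 (b = ((-4 + 3)*3)*(-4) = -1*3*(-4) = -3*(-4) = 12)
n(C) = 12
(((n(-3) - 5) + 10) + 48/((-4 - 3)²))² = (((12 - 5) + 10) + 48/((-4 - 3)²))² = ((7 + 10) + 48/((-7)²))² = (17 + 48/49)² = (881/49)² = 776161/2401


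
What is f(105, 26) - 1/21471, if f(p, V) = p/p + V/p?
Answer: 937532/751485 ≈ 1.2476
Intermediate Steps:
f(p, V) = 1 + V/p
f(105, 26) - 1/21471 = (26 + 105)/105 - 1/21471 = (1/105)*131 - 1*1/21471 = 131/105 - 1/21471 = 937532/751485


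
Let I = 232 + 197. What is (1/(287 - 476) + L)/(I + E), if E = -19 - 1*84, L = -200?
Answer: -37801/61614 ≈ -0.61351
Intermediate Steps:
I = 429
E = -103 (E = -19 - 84 = -103)
(1/(287 - 476) + L)/(I + E) = (1/(287 - 476) - 200)/(429 - 103) = (1/(-189) - 200)/326 = (-1/189 - 200)*(1/326) = -37801/189*1/326 = -37801/61614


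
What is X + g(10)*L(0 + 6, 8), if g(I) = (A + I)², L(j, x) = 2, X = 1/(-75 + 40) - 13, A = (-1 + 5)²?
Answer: 46864/35 ≈ 1339.0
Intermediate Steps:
A = 16 (A = 4² = 16)
X = -456/35 (X = 1/(-35) - 13 = -1/35 - 13 = -456/35 ≈ -13.029)
g(I) = (16 + I)²
X + g(10)*L(0 + 6, 8) = -456/35 + (16 + 10)²*2 = -456/35 + 26²*2 = -456/35 + 676*2 = -456/35 + 1352 = 46864/35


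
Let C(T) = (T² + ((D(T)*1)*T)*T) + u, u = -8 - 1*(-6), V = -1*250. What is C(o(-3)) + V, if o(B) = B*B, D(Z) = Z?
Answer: 558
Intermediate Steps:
o(B) = B²
V = -250
u = -2 (u = -8 + 6 = -2)
C(T) = -2 + T² + T³ (C(T) = (T² + ((T*1)*T)*T) - 2 = (T² + (T*T)*T) - 2 = (T² + T²*T) - 2 = (T² + T³) - 2 = -2 + T² + T³)
C(o(-3)) + V = (-2 + ((-3)²)² + ((-3)²)³) - 250 = (-2 + 9² + 9³) - 250 = (-2 + 81 + 729) - 250 = 808 - 250 = 558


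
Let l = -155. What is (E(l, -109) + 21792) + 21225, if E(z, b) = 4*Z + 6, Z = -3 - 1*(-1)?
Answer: 43015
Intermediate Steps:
Z = -2 (Z = -3 + 1 = -2)
E(z, b) = -2 (E(z, b) = 4*(-2) + 6 = -8 + 6 = -2)
(E(l, -109) + 21792) + 21225 = (-2 + 21792) + 21225 = 21790 + 21225 = 43015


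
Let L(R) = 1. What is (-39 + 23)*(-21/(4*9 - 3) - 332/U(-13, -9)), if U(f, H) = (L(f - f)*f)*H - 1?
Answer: 17856/319 ≈ 55.975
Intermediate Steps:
U(f, H) = -1 + H*f (U(f, H) = (1*f)*H - 1 = f*H - 1 = H*f - 1 = -1 + H*f)
(-39 + 23)*(-21/(4*9 - 3) - 332/U(-13, -9)) = (-39 + 23)*(-21/(4*9 - 3) - 332/(-1 - 9*(-13))) = -16*(-21/(36 - 3) - 332/(-1 + 117)) = -16*(-21/33 - 332/116) = -16*(-21*1/33 - 332*1/116) = -16*(-7/11 - 83/29) = -16*(-1116/319) = 17856/319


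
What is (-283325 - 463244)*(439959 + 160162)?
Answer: -448031734849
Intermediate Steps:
(-283325 - 463244)*(439959 + 160162) = -746569*600121 = -448031734849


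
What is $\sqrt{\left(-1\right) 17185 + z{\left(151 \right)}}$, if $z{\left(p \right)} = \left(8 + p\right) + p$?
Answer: $75 i \sqrt{3} \approx 129.9 i$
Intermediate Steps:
$z{\left(p \right)} = 8 + 2 p$
$\sqrt{\left(-1\right) 17185 + z{\left(151 \right)}} = \sqrt{\left(-1\right) 17185 + \left(8 + 2 \cdot 151\right)} = \sqrt{-17185 + \left(8 + 302\right)} = \sqrt{-17185 + 310} = \sqrt{-16875} = 75 i \sqrt{3}$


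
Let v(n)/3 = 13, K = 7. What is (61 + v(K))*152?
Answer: 15200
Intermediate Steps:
v(n) = 39 (v(n) = 3*13 = 39)
(61 + v(K))*152 = (61 + 39)*152 = 100*152 = 15200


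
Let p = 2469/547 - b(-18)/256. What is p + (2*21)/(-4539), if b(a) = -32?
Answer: 30651123/6620888 ≈ 4.6295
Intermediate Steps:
p = 20299/4376 (p = 2469/547 - 1*(-32)/256 = 2469*(1/547) + 32*(1/256) = 2469/547 + ⅛ = 20299/4376 ≈ 4.6387)
p + (2*21)/(-4539) = 20299/4376 + (2*21)/(-4539) = 20299/4376 + 42*(-1/4539) = 20299/4376 - 14/1513 = 30651123/6620888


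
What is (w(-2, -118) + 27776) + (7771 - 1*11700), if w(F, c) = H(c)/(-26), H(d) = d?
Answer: 310070/13 ≈ 23852.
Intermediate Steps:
w(F, c) = -c/26 (w(F, c) = c/(-26) = c*(-1/26) = -c/26)
(w(-2, -118) + 27776) + (7771 - 1*11700) = (-1/26*(-118) + 27776) + (7771 - 1*11700) = (59/13 + 27776) + (7771 - 11700) = 361147/13 - 3929 = 310070/13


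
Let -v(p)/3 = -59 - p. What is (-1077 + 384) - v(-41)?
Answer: -747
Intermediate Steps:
v(p) = 177 + 3*p (v(p) = -3*(-59 - p) = 177 + 3*p)
(-1077 + 384) - v(-41) = (-1077 + 384) - (177 + 3*(-41)) = -693 - (177 - 123) = -693 - 1*54 = -693 - 54 = -747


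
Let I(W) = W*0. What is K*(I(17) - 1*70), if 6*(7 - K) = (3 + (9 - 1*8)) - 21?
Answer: -2065/3 ≈ -688.33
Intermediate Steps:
I(W) = 0
K = 59/6 (K = 7 - ((3 + (9 - 1*8)) - 21)/6 = 7 - ((3 + (9 - 8)) - 21)/6 = 7 - ((3 + 1) - 21)/6 = 7 - (4 - 21)/6 = 7 - ⅙*(-17) = 7 + 17/6 = 59/6 ≈ 9.8333)
K*(I(17) - 1*70) = 59*(0 - 1*70)/6 = 59*(0 - 70)/6 = (59/6)*(-70) = -2065/3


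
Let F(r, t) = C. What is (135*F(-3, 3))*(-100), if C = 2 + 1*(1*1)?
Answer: -40500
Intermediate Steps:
C = 3 (C = 2 + 1*1 = 2 + 1 = 3)
F(r, t) = 3
(135*F(-3, 3))*(-100) = (135*3)*(-100) = 405*(-100) = -40500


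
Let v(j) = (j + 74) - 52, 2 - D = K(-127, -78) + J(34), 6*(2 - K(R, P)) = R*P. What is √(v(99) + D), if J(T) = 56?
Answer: 2*√429 ≈ 41.425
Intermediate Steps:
K(R, P) = 2 - P*R/6 (K(R, P) = 2 - R*P/6 = 2 - P*R/6)
D = 1595 (D = 2 - ((2 - ⅙*(-78)*(-127)) + 56) = 2 - ((2 - 1651) + 56) = 2 - (-1649 + 56) = 2 - 1*(-1593) = 2 + 1593 = 1595)
v(j) = 22 + j (v(j) = (74 + j) - 52 = 22 + j)
√(v(99) + D) = √((22 + 99) + 1595) = √(121 + 1595) = √1716 = 2*√429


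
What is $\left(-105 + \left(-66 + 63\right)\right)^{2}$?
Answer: $11664$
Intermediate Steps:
$\left(-105 + \left(-66 + 63\right)\right)^{2} = \left(-105 - 3\right)^{2} = \left(-108\right)^{2} = 11664$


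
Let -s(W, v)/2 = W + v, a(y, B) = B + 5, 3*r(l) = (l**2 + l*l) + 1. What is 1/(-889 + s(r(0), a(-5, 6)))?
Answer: -3/2735 ≈ -0.0010969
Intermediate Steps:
r(l) = 1/3 + 2*l**2/3 (r(l) = ((l**2 + l*l) + 1)/3 = ((l**2 + l**2) + 1)/3 = (2*l**2 + 1)/3 = (1 + 2*l**2)/3 = 1/3 + 2*l**2/3)
a(y, B) = 5 + B
s(W, v) = -2*W - 2*v (s(W, v) = -2*(W + v) = -2*W - 2*v)
1/(-889 + s(r(0), a(-5, 6))) = 1/(-889 + (-2*(1/3 + (2/3)*0**2) - 2*(5 + 6))) = 1/(-889 + (-2*(1/3 + (2/3)*0) - 2*11)) = 1/(-889 + (-2*(1/3 + 0) - 22)) = 1/(-889 + (-2*1/3 - 22)) = 1/(-889 + (-2/3 - 22)) = 1/(-889 - 68/3) = 1/(-2735/3) = -3/2735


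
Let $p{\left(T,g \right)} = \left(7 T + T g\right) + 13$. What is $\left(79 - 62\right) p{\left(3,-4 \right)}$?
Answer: $374$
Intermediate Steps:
$p{\left(T,g \right)} = 13 + 7 T + T g$
$\left(79 - 62\right) p{\left(3,-4 \right)} = \left(79 - 62\right) \left(13 + 7 \cdot 3 + 3 \left(-4\right)\right) = 17 \left(13 + 21 - 12\right) = 17 \cdot 22 = 374$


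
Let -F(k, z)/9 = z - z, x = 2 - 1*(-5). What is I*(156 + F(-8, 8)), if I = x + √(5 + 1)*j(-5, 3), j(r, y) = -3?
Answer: 1092 - 468*√6 ≈ -54.361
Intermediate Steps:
x = 7 (x = 2 + 5 = 7)
I = 7 - 3*√6 (I = 7 + √(5 + 1)*(-3) = 7 + √6*(-3) = 7 - 3*√6 ≈ -0.34847)
F(k, z) = 0 (F(k, z) = -9*(z - z) = -9*0 = 0)
I*(156 + F(-8, 8)) = (7 - 3*√6)*(156 + 0) = (7 - 3*√6)*156 = 1092 - 468*√6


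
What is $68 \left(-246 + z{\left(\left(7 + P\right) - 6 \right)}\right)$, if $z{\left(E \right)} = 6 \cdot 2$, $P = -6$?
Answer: $-15912$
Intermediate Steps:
$z{\left(E \right)} = 12$
$68 \left(-246 + z{\left(\left(7 + P\right) - 6 \right)}\right) = 68 \left(-246 + 12\right) = 68 \left(-234\right) = -15912$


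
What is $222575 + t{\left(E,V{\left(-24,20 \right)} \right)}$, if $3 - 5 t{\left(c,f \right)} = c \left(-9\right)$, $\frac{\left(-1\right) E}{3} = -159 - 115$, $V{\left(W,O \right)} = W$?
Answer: $\frac{1120276}{5} \approx 2.2406 \cdot 10^{5}$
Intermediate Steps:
$E = 822$ ($E = - 3 \left(-159 - 115\right) = \left(-3\right) \left(-274\right) = 822$)
$t{\left(c,f \right)} = \frac{3}{5} + \frac{9 c}{5}$ ($t{\left(c,f \right)} = \frac{3}{5} - \frac{c \left(-9\right)}{5} = \frac{3}{5} - \frac{\left(-9\right) c}{5} = \frac{3}{5} + \frac{9 c}{5}$)
$222575 + t{\left(E,V{\left(-24,20 \right)} \right)} = 222575 + \left(\frac{3}{5} + \frac{9}{5} \cdot 822\right) = 222575 + \left(\frac{3}{5} + \frac{7398}{5}\right) = 222575 + \frac{7401}{5} = \frac{1120276}{5}$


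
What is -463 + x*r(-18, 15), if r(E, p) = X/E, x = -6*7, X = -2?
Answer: -1403/3 ≈ -467.67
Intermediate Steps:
x = -42
r(E, p) = -2/E
-463 + x*r(-18, 15) = -463 - (-84)/(-18) = -463 - (-84)*(-1)/18 = -463 - 42*1/9 = -463 - 14/3 = -1403/3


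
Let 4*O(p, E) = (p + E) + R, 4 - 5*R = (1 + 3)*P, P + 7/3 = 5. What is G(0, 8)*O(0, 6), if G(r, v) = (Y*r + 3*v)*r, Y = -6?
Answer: 0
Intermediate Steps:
G(r, v) = r*(-6*r + 3*v) (G(r, v) = (-6*r + 3*v)*r = r*(-6*r + 3*v))
P = 8/3 (P = -7/3 + 5 = 8/3 ≈ 2.6667)
R = -4/3 (R = ⅘ - (1 + 3)*8/(5*3) = ⅘ - 4*8/(5*3) = ⅘ - ⅕*32/3 = ⅘ - 32/15 = -4/3 ≈ -1.3333)
O(p, E) = -⅓ + E/4 + p/4 (O(p, E) = ((p + E) - 4/3)/4 = ((E + p) - 4/3)/4 = (-4/3 + E + p)/4 = -⅓ + E/4 + p/4)
G(0, 8)*O(0, 6) = (3*0*(8 - 2*0))*(-⅓ + (¼)*6 + (¼)*0) = (3*0*(8 + 0))*(-⅓ + 3/2 + 0) = (3*0*8)*(7/6) = 0*(7/6) = 0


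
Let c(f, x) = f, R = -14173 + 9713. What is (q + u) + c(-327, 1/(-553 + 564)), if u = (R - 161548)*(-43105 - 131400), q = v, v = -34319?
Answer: 28969191394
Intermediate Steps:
R = -4460
q = -34319
u = 28969226040 (u = (-4460 - 161548)*(-43105 - 131400) = -166008*(-174505) = 28969226040)
(q + u) + c(-327, 1/(-553 + 564)) = (-34319 + 28969226040) - 327 = 28969191721 - 327 = 28969191394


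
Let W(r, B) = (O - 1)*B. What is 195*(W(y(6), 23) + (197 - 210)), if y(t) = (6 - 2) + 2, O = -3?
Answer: -20475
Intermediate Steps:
y(t) = 6 (y(t) = 4 + 2 = 6)
W(r, B) = -4*B (W(r, B) = (-3 - 1)*B = -4*B)
195*(W(y(6), 23) + (197 - 210)) = 195*(-4*23 + (197 - 210)) = 195*(-92 - 13) = 195*(-105) = -20475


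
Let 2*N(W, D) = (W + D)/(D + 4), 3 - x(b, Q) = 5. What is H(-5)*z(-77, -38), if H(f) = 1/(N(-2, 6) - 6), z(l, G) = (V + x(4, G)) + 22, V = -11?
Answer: -45/29 ≈ -1.5517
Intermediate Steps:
x(b, Q) = -2 (x(b, Q) = 3 - 1*5 = 3 - 5 = -2)
N(W, D) = (D + W)/(2*(4 + D)) (N(W, D) = ((W + D)/(D + 4))/2 = ((D + W)/(4 + D))/2 = (D + W)/(2*(4 + D)))
z(l, G) = 9 (z(l, G) = (-11 - 2) + 22 = -13 + 22 = 9)
H(f) = -5/29 (H(f) = 1/((6 - 2)/(2*(4 + 6)) - 6) = 1/((½)*4/10 - 6) = 1/((½)*(⅒)*4 - 6) = 1/(⅕ - 6) = 1/(-29/5) = -5/29)
H(-5)*z(-77, -38) = -5/29*9 = -45/29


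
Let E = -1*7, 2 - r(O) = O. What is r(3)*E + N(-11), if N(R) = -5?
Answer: 2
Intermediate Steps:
r(O) = 2 - O
E = -7
r(3)*E + N(-11) = (2 - 1*3)*(-7) - 5 = (2 - 3)*(-7) - 5 = -1*(-7) - 5 = 7 - 5 = 2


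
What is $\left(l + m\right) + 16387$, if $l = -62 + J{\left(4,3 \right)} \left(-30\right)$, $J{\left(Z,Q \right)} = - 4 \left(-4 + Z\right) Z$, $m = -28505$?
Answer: $-12180$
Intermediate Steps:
$J{\left(Z,Q \right)} = Z \left(16 - 4 Z\right)$ ($J{\left(Z,Q \right)} = \left(16 - 4 Z\right) Z = Z \left(16 - 4 Z\right)$)
$l = -62$ ($l = -62 + 4 \cdot 4 \left(4 - 4\right) \left(-30\right) = -62 + 4 \cdot 4 \cdot 0 \left(-30\right) = -62 + 0 \left(-30\right) = -62 + 0 = -62$)
$\left(l + m\right) + 16387 = \left(-62 - 28505\right) + 16387 = -28567 + 16387 = -12180$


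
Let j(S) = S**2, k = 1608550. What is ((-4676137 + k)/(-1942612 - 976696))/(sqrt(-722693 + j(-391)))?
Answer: -3067587*I*sqrt(142453)/831728365048 ≈ -0.001392*I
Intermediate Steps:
((-4676137 + k)/(-1942612 - 976696))/(sqrt(-722693 + j(-391))) = ((-4676137 + 1608550)/(-1942612 - 976696))/(sqrt(-722693 + (-391)**2)) = (-3067587/(-2919308))/(sqrt(-722693 + 152881)) = (-3067587*(-1/2919308))/(sqrt(-569812)) = 3067587/(2919308*((2*I*sqrt(142453)))) = 3067587*(-I*sqrt(142453)/284906)/2919308 = -3067587*I*sqrt(142453)/831728365048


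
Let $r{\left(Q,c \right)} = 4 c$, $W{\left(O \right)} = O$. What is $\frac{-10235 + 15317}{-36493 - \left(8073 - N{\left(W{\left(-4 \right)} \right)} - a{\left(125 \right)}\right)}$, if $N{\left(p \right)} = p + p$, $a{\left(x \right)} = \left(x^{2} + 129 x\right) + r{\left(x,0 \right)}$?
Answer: $- \frac{363}{916} \approx -0.39629$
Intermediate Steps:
$a{\left(x \right)} = x^{2} + 129 x$ ($a{\left(x \right)} = \left(x^{2} + 129 x\right) + 4 \cdot 0 = \left(x^{2} + 129 x\right) + 0 = x^{2} + 129 x$)
$N{\left(p \right)} = 2 p$
$\frac{-10235 + 15317}{-36493 - \left(8073 - N{\left(W{\left(-4 \right)} \right)} - a{\left(125 \right)}\right)} = \frac{-10235 + 15317}{-36493 - \left(8081 - 125 \left(129 + 125\right)\right)} = \frac{5082}{-36493 + \left(\left(-8 + 125 \cdot 254\right) - 8073\right)} = \frac{5082}{-36493 + \left(\left(-8 + 31750\right) - 8073\right)} = \frac{5082}{-36493 + \left(31742 - 8073\right)} = \frac{5082}{-36493 + 23669} = \frac{5082}{-12824} = 5082 \left(- \frac{1}{12824}\right) = - \frac{363}{916}$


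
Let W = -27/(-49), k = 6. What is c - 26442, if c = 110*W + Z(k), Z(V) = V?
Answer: -1292394/49 ≈ -26375.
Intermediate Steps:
W = 27/49 (W = -27*(-1/49) = 27/49 ≈ 0.55102)
c = 3264/49 (c = 110*(27/49) + 6 = 2970/49 + 6 = 3264/49 ≈ 66.612)
c - 26442 = 3264/49 - 26442 = -1292394/49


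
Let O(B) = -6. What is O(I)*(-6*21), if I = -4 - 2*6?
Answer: 756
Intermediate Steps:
I = -16 (I = -4 - 12 = -16)
O(I)*(-6*21) = -(-36)*21 = -6*(-126) = 756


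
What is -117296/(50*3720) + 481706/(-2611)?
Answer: -5618973491/30352875 ≈ -185.12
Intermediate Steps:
-117296/(50*3720) + 481706/(-2611) = -117296/186000 + 481706*(-1/2611) = -117296*1/186000 - 481706/2611 = -7331/11625 - 481706/2611 = -5618973491/30352875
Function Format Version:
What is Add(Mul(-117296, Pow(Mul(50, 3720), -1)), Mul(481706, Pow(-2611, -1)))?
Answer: Rational(-5618973491, 30352875) ≈ -185.12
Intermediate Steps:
Add(Mul(-117296, Pow(Mul(50, 3720), -1)), Mul(481706, Pow(-2611, -1))) = Add(Mul(-117296, Pow(186000, -1)), Mul(481706, Rational(-1, 2611))) = Add(Mul(-117296, Rational(1, 186000)), Rational(-481706, 2611)) = Add(Rational(-7331, 11625), Rational(-481706, 2611)) = Rational(-5618973491, 30352875)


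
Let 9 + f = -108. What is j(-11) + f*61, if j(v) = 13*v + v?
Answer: -7291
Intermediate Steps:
f = -117 (f = -9 - 108 = -117)
j(v) = 14*v
j(-11) + f*61 = 14*(-11) - 117*61 = -154 - 7137 = -7291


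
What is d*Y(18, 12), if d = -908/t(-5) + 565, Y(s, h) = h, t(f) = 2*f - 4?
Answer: 52908/7 ≈ 7558.3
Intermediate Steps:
t(f) = -4 + 2*f
d = 4409/7 (d = -908/(-4 + 2*(-5)) + 565 = -908/(-4 - 10) + 565 = -908/(-14) + 565 = -908*(-1/14) + 565 = 454/7 + 565 = 4409/7 ≈ 629.86)
d*Y(18, 12) = (4409/7)*12 = 52908/7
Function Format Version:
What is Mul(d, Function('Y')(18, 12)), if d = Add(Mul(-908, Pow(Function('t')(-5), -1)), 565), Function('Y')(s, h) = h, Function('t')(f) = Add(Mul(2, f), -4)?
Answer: Rational(52908, 7) ≈ 7558.3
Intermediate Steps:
Function('t')(f) = Add(-4, Mul(2, f))
d = Rational(4409, 7) (d = Add(Mul(-908, Pow(Add(-4, Mul(2, -5)), -1)), 565) = Add(Mul(-908, Pow(Add(-4, -10), -1)), 565) = Add(Mul(-908, Pow(-14, -1)), 565) = Add(Mul(-908, Rational(-1, 14)), 565) = Add(Rational(454, 7), 565) = Rational(4409, 7) ≈ 629.86)
Mul(d, Function('Y')(18, 12)) = Mul(Rational(4409, 7), 12) = Rational(52908, 7)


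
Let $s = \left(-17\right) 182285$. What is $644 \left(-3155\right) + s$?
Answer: $-5130665$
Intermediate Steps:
$s = -3098845$
$644 \left(-3155\right) + s = 644 \left(-3155\right) - 3098845 = -2031820 - 3098845 = -5130665$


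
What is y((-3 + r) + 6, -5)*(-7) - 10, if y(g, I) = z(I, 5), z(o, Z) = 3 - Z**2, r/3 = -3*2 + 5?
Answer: 144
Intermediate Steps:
r = -3 (r = 3*(-3*2 + 5) = 3*(-6 + 5) = 3*(-1) = -3)
y(g, I) = -22 (y(g, I) = 3 - 1*5**2 = 3 - 1*25 = 3 - 25 = -22)
y((-3 + r) + 6, -5)*(-7) - 10 = -22*(-7) - 10 = 154 - 10 = 144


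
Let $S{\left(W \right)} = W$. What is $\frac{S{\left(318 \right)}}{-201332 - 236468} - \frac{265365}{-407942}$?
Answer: $\frac{29011767861}{44649251900} \approx 0.64977$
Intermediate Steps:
$\frac{S{\left(318 \right)}}{-201332 - 236468} - \frac{265365}{-407942} = \frac{318}{-201332 - 236468} - \frac{265365}{-407942} = \frac{318}{-437800} - - \frac{265365}{407942} = 318 \left(- \frac{1}{437800}\right) + \frac{265365}{407942} = - \frac{159}{218900} + \frac{265365}{407942} = \frac{29011767861}{44649251900}$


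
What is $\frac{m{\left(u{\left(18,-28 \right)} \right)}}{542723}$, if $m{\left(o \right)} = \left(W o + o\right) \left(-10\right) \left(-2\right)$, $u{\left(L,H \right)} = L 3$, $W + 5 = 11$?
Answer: $\frac{7560}{542723} \approx 0.01393$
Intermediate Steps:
$W = 6$ ($W = -5 + 11 = 6$)
$u{\left(L,H \right)} = 3 L$
$m{\left(o \right)} = 140 o$ ($m{\left(o \right)} = \left(6 o + o\right) \left(-10\right) \left(-2\right) = 7 o \left(-10\right) \left(-2\right) = - 70 o \left(-2\right) = 140 o$)
$\frac{m{\left(u{\left(18,-28 \right)} \right)}}{542723} = \frac{140 \cdot 3 \cdot 18}{542723} = 140 \cdot 54 \cdot \frac{1}{542723} = 7560 \cdot \frac{1}{542723} = \frac{7560}{542723}$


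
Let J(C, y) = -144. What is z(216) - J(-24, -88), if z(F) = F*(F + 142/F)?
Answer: 46942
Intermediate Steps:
z(216) - J(-24, -88) = (142 + 216**2) - 1*(-144) = (142 + 46656) + 144 = 46798 + 144 = 46942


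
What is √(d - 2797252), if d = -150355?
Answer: I*√2947607 ≈ 1716.9*I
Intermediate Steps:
√(d - 2797252) = √(-150355 - 2797252) = √(-2947607) = I*√2947607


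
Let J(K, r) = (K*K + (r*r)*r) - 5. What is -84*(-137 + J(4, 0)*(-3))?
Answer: 14280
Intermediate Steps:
J(K, r) = -5 + K² + r³ (J(K, r) = (K² + r²*r) - 5 = (K² + r³) - 5 = -5 + K² + r³)
-84*(-137 + J(4, 0)*(-3)) = -84*(-137 + (-5 + 4² + 0³)*(-3)) = -84*(-137 + (-5 + 16 + 0)*(-3)) = -84*(-137 + 11*(-3)) = -84*(-137 - 33) = -84*(-170) = 14280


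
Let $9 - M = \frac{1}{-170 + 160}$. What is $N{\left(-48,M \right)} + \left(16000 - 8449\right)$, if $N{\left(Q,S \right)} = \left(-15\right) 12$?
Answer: $7371$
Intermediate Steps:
$M = \frac{91}{10}$ ($M = 9 - \frac{1}{-170 + 160} = 9 - \frac{1}{-10} = 9 - - \frac{1}{10} = 9 + \frac{1}{10} = \frac{91}{10} \approx 9.1$)
$N{\left(Q,S \right)} = -180$
$N{\left(-48,M \right)} + \left(16000 - 8449\right) = -180 + \left(16000 - 8449\right) = -180 + 7551 = 7371$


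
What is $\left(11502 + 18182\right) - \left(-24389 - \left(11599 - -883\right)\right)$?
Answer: $66555$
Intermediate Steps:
$\left(11502 + 18182\right) - \left(-24389 - \left(11599 - -883\right)\right) = 29684 - \left(-24389 - \left(11599 + 883\right)\right) = 29684 - \left(-24389 - 12482\right) = 29684 - -36871 = 29684 + 36871 = 66555$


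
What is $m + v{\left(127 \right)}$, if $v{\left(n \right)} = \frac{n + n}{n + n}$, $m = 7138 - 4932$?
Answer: $2207$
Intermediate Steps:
$m = 2206$ ($m = 7138 - 4932 = 2206$)
$v{\left(n \right)} = 1$ ($v{\left(n \right)} = \frac{2 n}{2 n} = 2 n \frac{1}{2 n} = 1$)
$m + v{\left(127 \right)} = 2206 + 1 = 2207$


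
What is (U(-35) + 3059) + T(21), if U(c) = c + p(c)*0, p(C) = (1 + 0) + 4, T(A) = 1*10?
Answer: 3034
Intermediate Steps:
T(A) = 10
p(C) = 5 (p(C) = 1 + 4 = 5)
U(c) = c (U(c) = c + 5*0 = c + 0 = c)
(U(-35) + 3059) + T(21) = (-35 + 3059) + 10 = 3024 + 10 = 3034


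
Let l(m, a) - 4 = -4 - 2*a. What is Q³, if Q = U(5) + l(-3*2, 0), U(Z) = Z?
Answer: 125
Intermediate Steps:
l(m, a) = -2*a (l(m, a) = 4 + (-4 - 2*a) = -2*a)
Q = 5 (Q = 5 - 2*0 = 5 + 0 = 5)
Q³ = 5³ = 125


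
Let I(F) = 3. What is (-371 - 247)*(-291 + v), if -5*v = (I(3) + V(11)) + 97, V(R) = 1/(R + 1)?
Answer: 1922083/10 ≈ 1.9221e+5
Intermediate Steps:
V(R) = 1/(1 + R)
v = -1201/60 (v = -((3 + 1/(1 + 11)) + 97)/5 = -((3 + 1/12) + 97)/5 = -(37/12 + 97)/5 = -⅕*1201/12 = -1201/60 ≈ -20.017)
(-371 - 247)*(-291 + v) = (-371 - 247)*(-291 - 1201/60) = -618*(-18661/60) = 1922083/10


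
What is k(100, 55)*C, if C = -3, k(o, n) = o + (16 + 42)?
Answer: -474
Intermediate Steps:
k(o, n) = 58 + o (k(o, n) = o + 58 = 58 + o)
k(100, 55)*C = (58 + 100)*(-3) = 158*(-3) = -474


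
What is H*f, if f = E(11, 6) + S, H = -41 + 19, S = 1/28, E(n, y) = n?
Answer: -3399/14 ≈ -242.79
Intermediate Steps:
S = 1/28 ≈ 0.035714
H = -22
f = 309/28 (f = 11 + 1/28 = 309/28 ≈ 11.036)
H*f = -22*309/28 = -3399/14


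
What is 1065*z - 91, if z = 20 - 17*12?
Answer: -196051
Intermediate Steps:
z = -184 (z = 20 - 204 = -184)
1065*z - 91 = 1065*(-184) - 91 = -195960 - 91 = -196051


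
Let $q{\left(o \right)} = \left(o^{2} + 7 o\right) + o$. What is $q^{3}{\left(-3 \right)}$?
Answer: $-3375$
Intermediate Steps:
$q{\left(o \right)} = o^{2} + 8 o$
$q^{3}{\left(-3 \right)} = \left(- 3 \left(8 - 3\right)\right)^{3} = \left(\left(-3\right) 5\right)^{3} = \left(-15\right)^{3} = -3375$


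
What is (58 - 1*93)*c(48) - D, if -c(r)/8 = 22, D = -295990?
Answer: 302150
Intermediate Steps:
c(r) = -176 (c(r) = -8*22 = -176)
(58 - 1*93)*c(48) - D = (58 - 1*93)*(-176) - 1*(-295990) = (58 - 93)*(-176) + 295990 = -35*(-176) + 295990 = 6160 + 295990 = 302150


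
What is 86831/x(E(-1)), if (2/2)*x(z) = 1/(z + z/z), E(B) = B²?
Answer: 173662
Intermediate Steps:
x(z) = 1/(1 + z) (x(z) = 1/(z + z/z) = 1/(z + 1) = 1/(1 + z))
86831/x(E(-1)) = 86831/(1/(1 + (-1)²)) = 86831/(1/(1 + 1)) = 86831/(1/2) = 86831/(½) = 86831*2 = 173662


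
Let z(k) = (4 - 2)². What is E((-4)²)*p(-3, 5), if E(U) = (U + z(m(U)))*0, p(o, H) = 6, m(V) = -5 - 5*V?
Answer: 0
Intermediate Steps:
z(k) = 4 (z(k) = 2² = 4)
E(U) = 0 (E(U) = (U + 4)*0 = (4 + U)*0 = 0)
E((-4)²)*p(-3, 5) = 0*6 = 0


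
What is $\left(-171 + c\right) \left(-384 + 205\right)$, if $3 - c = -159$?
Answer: $1611$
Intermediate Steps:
$c = 162$ ($c = 3 - -159 = 3 + 159 = 162$)
$\left(-171 + c\right) \left(-384 + 205\right) = \left(-171 + 162\right) \left(-384 + 205\right) = \left(-9\right) \left(-179\right) = 1611$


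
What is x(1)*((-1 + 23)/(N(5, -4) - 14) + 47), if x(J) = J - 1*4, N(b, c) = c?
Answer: -412/3 ≈ -137.33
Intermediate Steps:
x(J) = -4 + J (x(J) = J - 4 = -4 + J)
x(1)*((-1 + 23)/(N(5, -4) - 14) + 47) = (-4 + 1)*((-1 + 23)/(-4 - 14) + 47) = -3*(22/(-18) + 47) = -3*(22*(-1/18) + 47) = -3*(-11/9 + 47) = -3*412/9 = -412/3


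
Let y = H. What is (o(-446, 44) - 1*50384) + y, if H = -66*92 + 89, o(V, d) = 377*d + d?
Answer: -39735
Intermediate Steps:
o(V, d) = 378*d
H = -5983 (H = -6072 + 89 = -5983)
y = -5983
(o(-446, 44) - 1*50384) + y = (378*44 - 1*50384) - 5983 = (16632 - 50384) - 5983 = -33752 - 5983 = -39735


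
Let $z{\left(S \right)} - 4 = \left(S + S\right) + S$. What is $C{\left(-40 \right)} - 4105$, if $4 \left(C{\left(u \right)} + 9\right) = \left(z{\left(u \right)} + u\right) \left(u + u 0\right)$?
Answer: $-2554$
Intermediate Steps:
$z{\left(S \right)} = 4 + 3 S$ ($z{\left(S \right)} = 4 + \left(\left(S + S\right) + S\right) = 4 + \left(2 S + S\right) = 4 + 3 S$)
$C{\left(u \right)} = -9 + \frac{u \left(4 + 4 u\right)}{4}$ ($C{\left(u \right)} = -9 + \frac{\left(\left(4 + 3 u\right) + u\right) \left(u + u 0\right)}{4} = -9 + \frac{\left(4 + 4 u\right) \left(u + 0\right)}{4} = -9 + \frac{\left(4 + 4 u\right) u}{4} = -9 + \frac{u \left(4 + 4 u\right)}{4}$)
$C{\left(-40 \right)} - 4105 = \left(-9 - 40 + \left(-40\right)^{2}\right) - 4105 = \left(-9 - 40 + 1600\right) - 4105 = 1551 - 4105 = -2554$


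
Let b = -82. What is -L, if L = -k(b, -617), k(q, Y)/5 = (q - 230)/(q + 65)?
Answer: 1560/17 ≈ 91.765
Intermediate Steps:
k(q, Y) = 5*(-230 + q)/(65 + q) (k(q, Y) = 5*((q - 230)/(q + 65)) = 5*((-230 + q)/(65 + q)) = 5*(-230 + q)/(65 + q))
L = -1560/17 (L = -5*(-230 - 82)/(65 - 82) = -5*(-312)/(-17) = -5*(-1)*(-312)/17 = -1*1560/17 = -1560/17 ≈ -91.765)
-L = -1*(-1560/17) = 1560/17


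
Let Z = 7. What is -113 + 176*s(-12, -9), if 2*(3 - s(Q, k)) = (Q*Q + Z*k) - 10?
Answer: -5833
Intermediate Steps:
s(Q, k) = 8 - 7*k/2 - Q**2/2 (s(Q, k) = 3 - ((Q*Q + 7*k) - 10)/2 = 3 - ((Q**2 + 7*k) - 10)/2 = 3 - (-10 + Q**2 + 7*k)/2 = 3 + (5 - 7*k/2 - Q**2/2) = 8 - 7*k/2 - Q**2/2)
-113 + 176*s(-12, -9) = -113 + 176*(8 - 7/2*(-9) - 1/2*(-12)**2) = -113 + 176*(8 + 63/2 - 1/2*144) = -113 + 176*(8 + 63/2 - 72) = -113 + 176*(-65/2) = -113 - 5720 = -5833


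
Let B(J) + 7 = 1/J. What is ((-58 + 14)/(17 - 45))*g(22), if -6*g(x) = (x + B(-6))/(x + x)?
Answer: -89/1008 ≈ -0.088294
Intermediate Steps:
B(J) = -7 + 1/J
g(x) = -(-43/6 + x)/(12*x) (g(x) = -(x + (-7 + 1/(-6)))/(6*(x + x)) = -(x + (-7 - ⅙))/(6*(2*x)) = -(x - 43/6)*1/(2*x)/6 = -(-43/6 + x)*1/(2*x)/6 = -(-43/6 + x)/(12*x))
((-58 + 14)/(17 - 45))*g(22) = ((-58 + 14)/(17 - 45))*((1/72)*(43 - 6*22)/22) = (-44/(-28))*((1/72)*(1/22)*(43 - 132)) = (-44*(-1/28))*((1/72)*(1/22)*(-89)) = (11/7)*(-89/1584) = -89/1008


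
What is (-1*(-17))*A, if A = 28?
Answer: 476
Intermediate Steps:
(-1*(-17))*A = -1*(-17)*28 = 17*28 = 476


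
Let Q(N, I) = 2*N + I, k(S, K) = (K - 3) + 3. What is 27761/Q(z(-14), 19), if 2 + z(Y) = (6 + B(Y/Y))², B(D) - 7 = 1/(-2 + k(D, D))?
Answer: 27761/303 ≈ 91.620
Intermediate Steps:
k(S, K) = K (k(S, K) = (-3 + K) + 3 = K)
B(D) = 7 + 1/(-2 + D)
z(Y) = 142 (z(Y) = -2 + (6 + (-13 + 7*(Y/Y))/(-2 + Y/Y))² = -2 + (6 + (-13 + 7*1)/(-2 + 1))² = -2 + (6 + (-13 + 7)/(-1))² = -2 + (6 - 1*(-6))² = -2 + (6 + 6)² = -2 + 12² = -2 + 144 = 142)
Q(N, I) = I + 2*N
27761/Q(z(-14), 19) = 27761/(19 + 2*142) = 27761/(19 + 284) = 27761/303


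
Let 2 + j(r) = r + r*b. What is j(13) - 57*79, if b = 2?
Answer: -4466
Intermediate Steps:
j(r) = -2 + 3*r (j(r) = -2 + (r + r*2) = -2 + (r + 2*r) = -2 + 3*r)
j(13) - 57*79 = (-2 + 3*13) - 57*79 = (-2 + 39) - 4503 = 37 - 4503 = -4466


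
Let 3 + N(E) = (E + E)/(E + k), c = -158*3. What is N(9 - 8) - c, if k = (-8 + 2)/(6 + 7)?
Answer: 3323/7 ≈ 474.71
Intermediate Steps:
k = -6/13 ≈ -0.46154
c = -474
N(E) = -3 + 2*E/(-6/13 + E) (N(E) = -3 + (E + E)/(E - 6/13) = -3 + (2*E)/(-6/13 + E) = -3 + 2*E/(-6/13 + E))
N(9 - 8) - c = (18 - 13*(9 - 8))/(-6 + 13*(9 - 8)) - 1*(-474) = (18 - 13*1)/(-6 + 13*1) + 474 = (18 - 13)/(-6 + 13) + 474 = 5/7 + 474 = 3323/7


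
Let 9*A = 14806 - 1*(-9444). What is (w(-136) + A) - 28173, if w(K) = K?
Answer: -230531/9 ≈ -25615.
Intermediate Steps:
A = 24250/9 (A = (14806 - 1*(-9444))/9 = (14806 + 9444)/9 = (⅑)*24250 = 24250/9 ≈ 2694.4)
(w(-136) + A) - 28173 = (-136 + 24250/9) - 28173 = 23026/9 - 28173 = -230531/9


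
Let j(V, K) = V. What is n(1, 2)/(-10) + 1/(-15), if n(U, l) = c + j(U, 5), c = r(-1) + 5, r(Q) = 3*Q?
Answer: -11/30 ≈ -0.36667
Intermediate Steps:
c = 2 (c = 3*(-1) + 5 = -3 + 5 = 2)
n(U, l) = 2 + U
n(1, 2)/(-10) + 1/(-15) = (2 + 1)/(-10) + 1/(-15) = -⅒*3 - 1/15 = -3/10 - 1/15 = -11/30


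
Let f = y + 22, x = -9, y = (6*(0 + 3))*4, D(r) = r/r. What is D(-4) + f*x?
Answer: -845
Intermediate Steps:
D(r) = 1
y = 72 (y = (6*3)*4 = 18*4 = 72)
f = 94 (f = 72 + 22 = 94)
D(-4) + f*x = 1 + 94*(-9) = 1 - 846 = -845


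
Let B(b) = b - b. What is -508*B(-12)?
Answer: 0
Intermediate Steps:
B(b) = 0
-508*B(-12) = -508*0 = 0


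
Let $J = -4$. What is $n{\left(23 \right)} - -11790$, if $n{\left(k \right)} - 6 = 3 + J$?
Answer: $11795$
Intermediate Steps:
$n{\left(k \right)} = 5$ ($n{\left(k \right)} = 6 + \left(3 - 4\right) = 6 - 1 = 5$)
$n{\left(23 \right)} - -11790 = 5 - -11790 = 5 + 11790 = 11795$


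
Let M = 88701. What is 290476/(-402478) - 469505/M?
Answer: -107365472533/17850100539 ≈ -6.0148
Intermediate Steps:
290476/(-402478) - 469505/M = 290476/(-402478) - 469505/88701 = 290476*(-1/402478) - 469505*1/88701 = -145238/201239 - 469505/88701 = -107365472533/17850100539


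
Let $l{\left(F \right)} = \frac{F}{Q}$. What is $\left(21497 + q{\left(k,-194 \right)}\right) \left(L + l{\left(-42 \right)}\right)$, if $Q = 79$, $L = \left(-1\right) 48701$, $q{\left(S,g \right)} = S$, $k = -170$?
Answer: $- \frac{82053947667}{79} \approx -1.0387 \cdot 10^{9}$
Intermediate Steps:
$L = -48701$
$l{\left(F \right)} = \frac{F}{79}$
$\left(21497 + q{\left(k,-194 \right)}\right) \left(L + l{\left(-42 \right)}\right) = \left(21497 - 170\right) \left(-48701 + \frac{1}{79} \left(-42\right)\right) = 21327 \left(-48701 - \frac{42}{79}\right) = 21327 \left(- \frac{3847421}{79}\right) = - \frac{82053947667}{79}$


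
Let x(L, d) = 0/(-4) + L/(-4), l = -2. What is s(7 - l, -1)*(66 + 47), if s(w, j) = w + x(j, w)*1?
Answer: 4181/4 ≈ 1045.3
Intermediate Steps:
x(L, d) = -L/4 (x(L, d) = 0*(-¼) + L*(-¼) = 0 - L/4 = -L/4)
s(w, j) = w - j/4 (s(w, j) = w - j/4*1 = w - j/4)
s(7 - l, -1)*(66 + 47) = ((7 - 1*(-2)) - ¼*(-1))*(66 + 47) = ((7 + 2) + ¼)*113 = (9 + ¼)*113 = (37/4)*113 = 4181/4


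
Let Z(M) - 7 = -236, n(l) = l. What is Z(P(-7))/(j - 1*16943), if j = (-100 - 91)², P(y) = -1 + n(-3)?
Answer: -229/19538 ≈ -0.011721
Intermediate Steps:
P(y) = -4 (P(y) = -1 - 3 = -4)
j = 36481 (j = (-191)² = 36481)
Z(M) = -229 (Z(M) = 7 - 236 = -229)
Z(P(-7))/(j - 1*16943) = -229/(36481 - 1*16943) = -229/(36481 - 16943) = -229/19538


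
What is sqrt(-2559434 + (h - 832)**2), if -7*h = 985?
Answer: I*sqrt(79049785)/7 ≈ 1270.1*I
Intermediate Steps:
h = -985/7 (h = -1/7*985 = -985/7 ≈ -140.71)
sqrt(-2559434 + (h - 832)**2) = sqrt(-2559434 + (-985/7 - 832)**2) = sqrt(-2559434 + (-6809/7)**2) = sqrt(-2559434 + 46362481/49) = sqrt(-79049785/49) = I*sqrt(79049785)/7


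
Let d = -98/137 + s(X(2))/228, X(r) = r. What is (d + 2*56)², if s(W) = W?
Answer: 3021273188761/243921924 ≈ 12386.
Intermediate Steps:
d = -11035/15618 (d = -98/137 + 2/228 = -98*1/137 + 2*(1/228) = -98/137 + 1/114 = -11035/15618 ≈ -0.70656)
(d + 2*56)² = (-11035/15618 + 2*56)² = (-11035/15618 + 112)² = (1738181/15618)² = 3021273188761/243921924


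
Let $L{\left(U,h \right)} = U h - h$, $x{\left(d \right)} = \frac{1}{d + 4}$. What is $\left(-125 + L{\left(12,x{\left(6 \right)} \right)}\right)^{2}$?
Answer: $\frac{1535121}{100} \approx 15351.0$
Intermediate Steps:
$x{\left(d \right)} = \frac{1}{4 + d}$
$L{\left(U,h \right)} = - h + U h$
$\left(-125 + L{\left(12,x{\left(6 \right)} \right)}\right)^{2} = \left(-125 + \frac{-1 + 12}{4 + 6}\right)^{2} = \left(-125 + \frac{1}{10} \cdot 11\right)^{2} = \left(-125 + \frac{11}{10}\right)^{2} = \left(- \frac{1239}{10}\right)^{2} = \frac{1535121}{100}$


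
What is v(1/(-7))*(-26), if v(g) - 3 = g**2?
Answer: -3848/49 ≈ -78.531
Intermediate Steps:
v(g) = 3 + g**2
v(1/(-7))*(-26) = (3 + (1/(-7))**2)*(-26) = (3 + (-1/7)**2)*(-26) = (3 + 1/49)*(-26) = (148/49)*(-26) = -3848/49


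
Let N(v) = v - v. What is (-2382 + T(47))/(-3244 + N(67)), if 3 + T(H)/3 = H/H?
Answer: 597/811 ≈ 0.73613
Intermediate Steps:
N(v) = 0
T(H) = -6 (T(H) = -9 + 3*(H/H) = -9 + 3*1 = -9 + 3 = -6)
(-2382 + T(47))/(-3244 + N(67)) = (-2382 - 6)/(-3244 + 0) = -2388/(-3244) = -2388*(-1/3244) = 597/811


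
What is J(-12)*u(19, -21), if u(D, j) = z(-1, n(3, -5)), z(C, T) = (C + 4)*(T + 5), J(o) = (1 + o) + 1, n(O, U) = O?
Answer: -240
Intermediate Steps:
J(o) = 2 + o
z(C, T) = (4 + C)*(5 + T)
u(D, j) = 24 (u(D, j) = 20 + 4*3 + 5*(-1) - 1*3 = 20 + 12 - 5 - 3 = 24)
J(-12)*u(19, -21) = (2 - 12)*24 = -10*24 = -240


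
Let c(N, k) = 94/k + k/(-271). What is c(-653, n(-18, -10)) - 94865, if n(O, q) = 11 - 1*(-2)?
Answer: -334184090/3523 ≈ -94858.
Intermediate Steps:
n(O, q) = 13 (n(O, q) = 11 + 2 = 13)
c(N, k) = 94/k - k/271 (c(N, k) = 94/k + k*(-1/271) = 94/k - k/271)
c(-653, n(-18, -10)) - 94865 = (94/13 - 1/271*13) - 94865 = (94*(1/13) - 13/271) - 94865 = (94/13 - 13/271) - 94865 = 25305/3523 - 94865 = -334184090/3523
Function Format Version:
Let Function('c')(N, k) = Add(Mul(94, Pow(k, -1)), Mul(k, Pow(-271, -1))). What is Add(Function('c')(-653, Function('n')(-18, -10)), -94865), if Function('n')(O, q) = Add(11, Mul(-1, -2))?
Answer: Rational(-334184090, 3523) ≈ -94858.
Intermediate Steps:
Function('n')(O, q) = 13 (Function('n')(O, q) = Add(11, 2) = 13)
Function('c')(N, k) = Add(Mul(94, Pow(k, -1)), Mul(Rational(-1, 271), k)) (Function('c')(N, k) = Add(Mul(94, Pow(k, -1)), Mul(k, Rational(-1, 271))) = Add(Mul(94, Pow(k, -1)), Mul(Rational(-1, 271), k)))
Add(Function('c')(-653, Function('n')(-18, -10)), -94865) = Add(Add(Mul(94, Pow(13, -1)), Mul(Rational(-1, 271), 13)), -94865) = Add(Add(Mul(94, Rational(1, 13)), Rational(-13, 271)), -94865) = Add(Add(Rational(94, 13), Rational(-13, 271)), -94865) = Add(Rational(25305, 3523), -94865) = Rational(-334184090, 3523)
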